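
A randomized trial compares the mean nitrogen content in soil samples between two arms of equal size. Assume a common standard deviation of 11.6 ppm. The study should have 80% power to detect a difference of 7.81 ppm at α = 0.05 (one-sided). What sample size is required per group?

For two equal groups, n per group = 2·((z_α + z_β)·σ/δ)².
z_α = 1.645; z_β = 0.842 (power 80%).
n = 2 × (2.487 × 11.6 / 7.81)² = 2 × 13.64 = 27.28
Round up: n = 28 per group.

28 per group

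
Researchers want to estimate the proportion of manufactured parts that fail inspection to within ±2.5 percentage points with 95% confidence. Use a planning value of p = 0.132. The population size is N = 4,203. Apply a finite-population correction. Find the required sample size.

n = 604

For a proportion with margin E = 0.025 at 95% confidence, z = 1.960.
n = p̂(1−p̂)(z/E)² = 0.132 × 0.868 × (1.960/0.025)² = 704.25 — call this n₀.
Finite-population correction with N = 4,203: n = n₀ / (1 + (n₀−1)/N) = 704.25 / 1.167 = 603.47
Round up: n = 604.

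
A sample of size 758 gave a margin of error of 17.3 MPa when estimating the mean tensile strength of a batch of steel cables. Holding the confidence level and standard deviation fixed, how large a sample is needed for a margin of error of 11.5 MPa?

1716

Margin of error scales as 1/√n, so n₂ = n₁·(E₁/E₂)².
n₂ = 758 × (17.3/11.5)² = 758 × 2.263 = 1715.35
Round up: n₂ = 1716.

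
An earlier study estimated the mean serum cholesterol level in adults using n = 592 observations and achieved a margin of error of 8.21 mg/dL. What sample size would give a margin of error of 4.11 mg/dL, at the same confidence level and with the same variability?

Margin of error scales as 1/√n, so n₂ = n₁·(E₁/E₂)².
n₂ = 592 × (8.21/4.11)² = 592 × 3.99 = 2362.08
Round up: n₂ = 2363.

n = 2363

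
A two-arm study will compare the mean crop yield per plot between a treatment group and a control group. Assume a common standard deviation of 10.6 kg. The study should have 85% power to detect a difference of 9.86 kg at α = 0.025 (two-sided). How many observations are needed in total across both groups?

50 total

For two equal groups, n per group = 2·((z_{α/2} + z_β)·σ/δ)².
z_{α/2} = 2.241; z_β = 1.036 (power 85%).
n = 2 × (3.277 × 10.6 / 9.86)² = 2 × 12.41 = 24.82
Round up: n = 25 per group.
Total across both groups: 2 × 25 = 50.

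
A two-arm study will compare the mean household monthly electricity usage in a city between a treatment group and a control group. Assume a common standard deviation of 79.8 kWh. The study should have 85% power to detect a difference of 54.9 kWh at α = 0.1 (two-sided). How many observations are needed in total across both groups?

For two equal groups, n per group = 2·((z_{α/2} + z_β)·σ/δ)².
z_{α/2} = 1.645; z_β = 1.036 (power 85%).
n = 2 × (2.681 × 79.8 / 54.9)² = 2 × 15.19 = 30.38
Round up: n = 31 per group.
Total across both groups: 2 × 31 = 62.

62 total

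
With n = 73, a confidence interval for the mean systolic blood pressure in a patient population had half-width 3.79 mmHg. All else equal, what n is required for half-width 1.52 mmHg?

n = 454

Margin of error scales as 1/√n, so n₂ = n₁·(E₁/E₂)².
n₂ = 73 × (3.79/1.52)² = 73 × 6.217 = 453.84
Round up: n₂ = 454.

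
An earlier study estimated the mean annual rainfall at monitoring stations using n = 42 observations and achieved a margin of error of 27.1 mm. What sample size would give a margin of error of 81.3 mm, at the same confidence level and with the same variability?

5

Margin of error scales as 1/√n, so n₂ = n₁·(E₁/E₂)².
n₂ = 42 × (27.1/81.3)² = 42 × 0.1111 = 4.67
Round up: n₂ = 5.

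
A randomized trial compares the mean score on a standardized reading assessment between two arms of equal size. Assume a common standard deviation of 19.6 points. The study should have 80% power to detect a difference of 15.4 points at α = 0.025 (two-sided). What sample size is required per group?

31 per group

For two equal groups, n per group = 2·((z_{α/2} + z_β)·σ/δ)².
z_{α/2} = 2.241; z_β = 0.842 (power 80%).
n = 2 × (3.083 × 19.6 / 15.4)² = 2 × 15.40 = 30.80
Round up: n = 31 per group.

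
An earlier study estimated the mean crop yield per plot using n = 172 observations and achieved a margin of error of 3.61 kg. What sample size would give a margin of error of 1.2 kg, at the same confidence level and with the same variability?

Margin of error scales as 1/√n, so n₂ = n₁·(E₁/E₂)².
n₂ = 172 × (3.61/1.2)² = 172 × 9.05 = 1556.60
Round up: n₂ = 1557.

1557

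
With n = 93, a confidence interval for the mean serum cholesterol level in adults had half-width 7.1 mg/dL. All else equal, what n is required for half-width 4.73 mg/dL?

Margin of error scales as 1/√n, so n₂ = n₁·(E₁/E₂)².
n₂ = 93 × (7.1/4.73)² = 93 × 2.253 = 209.53
Round up: n₂ = 210.

210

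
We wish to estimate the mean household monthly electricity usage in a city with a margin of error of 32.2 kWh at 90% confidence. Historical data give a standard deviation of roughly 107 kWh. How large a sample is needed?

30

For a mean, the margin of error is E = z·σ/√n, so n = (zσ/E)².
At 90% confidence, z = 1.645.
n = (1.645 × 107 / 32.2)² = 29.88
Round up: n = 30.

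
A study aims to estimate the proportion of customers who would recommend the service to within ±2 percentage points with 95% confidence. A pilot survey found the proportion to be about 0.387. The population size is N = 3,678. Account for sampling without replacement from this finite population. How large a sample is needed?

1408

For a proportion with margin E = 0.02 at 95% confidence, z = 1.960.
n = p̂(1−p̂)(z/E)² = 0.387 × 0.613 × (1.960/0.02)² = 2278.37 — call this n₀.
Finite-population correction with N = 3,678: n = n₀ / (1 + (n₀−1)/N) = 2278.37 / 1.619 = 1407.27
Round up: n = 1408.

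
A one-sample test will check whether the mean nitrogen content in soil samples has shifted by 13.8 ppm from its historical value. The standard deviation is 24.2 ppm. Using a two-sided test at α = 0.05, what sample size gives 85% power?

n = 28

For a one-sample z-test, n = ((z_{α/2} + z_β)·σ/δ)².
z_{α/2} = 1.960 (two-sided α = 0.05); z_β = 1.036 (power 85% → β = 0.15).
n = (2.996 × 24.2 / 13.8)² = 27.60
Round up: n = 28.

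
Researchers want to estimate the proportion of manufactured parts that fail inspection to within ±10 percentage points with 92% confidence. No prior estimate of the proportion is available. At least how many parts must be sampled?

77

For a proportion with margin E = 0.1 at 92% confidence, z = 1.751.
With no prior estimate, use p = 0.5, which maximizes p(1−p) at 0.25.
n = 0.25 × (z/E)² = 0.25 × (1.751/0.1)² = 76.65
Round up: n = 77.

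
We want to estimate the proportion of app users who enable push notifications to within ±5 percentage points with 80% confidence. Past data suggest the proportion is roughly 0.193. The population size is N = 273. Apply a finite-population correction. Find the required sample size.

n = 75

For a proportion with margin E = 0.05 at 80% confidence, z = 1.282.
n = p̂(1−p̂)(z/E)² = 0.193 × 0.807 × (1.282/0.05)² = 102.39 — call this n₀.
Finite-population correction with N = 273: n = n₀ / (1 + (n₀−1)/N) = 102.39 / 1.371 = 74.68
Round up: n = 75.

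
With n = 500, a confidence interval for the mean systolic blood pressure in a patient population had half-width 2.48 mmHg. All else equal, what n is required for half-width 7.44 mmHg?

56

Margin of error scales as 1/√n, so n₂ = n₁·(E₁/E₂)².
n₂ = 500 × (2.48/7.44)² = 500 × 0.1111 = 55.55
Round up: n₂ = 56.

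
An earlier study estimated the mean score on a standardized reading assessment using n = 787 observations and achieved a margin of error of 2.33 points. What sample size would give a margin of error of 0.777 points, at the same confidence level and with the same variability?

Margin of error scales as 1/√n, so n₂ = n₁·(E₁/E₂)².
n₂ = 787 × (2.33/0.777)² = 787 × 8.992 = 7076.70
Round up: n₂ = 7077.

n = 7077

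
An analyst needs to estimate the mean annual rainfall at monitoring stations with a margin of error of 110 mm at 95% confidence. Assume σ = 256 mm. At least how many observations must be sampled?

For a mean, the margin of error is E = z·σ/√n, so n = (zσ/E)².
At 95% confidence, z = 1.960.
n = (1.960 × 256 / 110)² = 20.81
Round up: n = 21.

n = 21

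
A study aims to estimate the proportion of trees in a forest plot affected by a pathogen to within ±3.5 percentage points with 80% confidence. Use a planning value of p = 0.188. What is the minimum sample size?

For a proportion with margin E = 0.035 at 80% confidence, z = 1.282.
n = p̂(1−p̂)(z/E)² = 0.188 × 0.812 × (1.282/0.035)² = 204.81
Round up: n = 205.

205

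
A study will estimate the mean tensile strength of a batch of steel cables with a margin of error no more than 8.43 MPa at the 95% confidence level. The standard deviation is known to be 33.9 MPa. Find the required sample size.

63

For a mean, the margin of error is E = z·σ/√n, so n = (zσ/E)².
At 95% confidence, z = 1.960.
n = (1.960 × 33.9 / 8.43)² = 62.12
Round up: n = 63.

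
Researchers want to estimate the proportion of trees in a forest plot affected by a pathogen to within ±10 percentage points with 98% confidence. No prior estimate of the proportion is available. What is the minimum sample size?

For a proportion with margin E = 0.1 at 98% confidence, z = 2.326.
With no prior estimate, use p = 0.5, which maximizes p(1−p) at 0.25.
n = 0.25 × (z/E)² = 0.25 × (2.326/0.1)² = 135.26
Round up: n = 136.

n = 136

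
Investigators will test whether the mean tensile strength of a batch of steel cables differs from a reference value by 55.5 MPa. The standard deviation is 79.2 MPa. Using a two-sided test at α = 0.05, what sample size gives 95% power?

n = 27

For a one-sample z-test, n = ((z_{α/2} + z_β)·σ/δ)².
z_{α/2} = 1.960 (two-sided α = 0.05); z_β = 1.645 (power 95% → β = 0.05).
n = (3.605 × 79.2 / 55.5)² = 26.47
Round up: n = 27.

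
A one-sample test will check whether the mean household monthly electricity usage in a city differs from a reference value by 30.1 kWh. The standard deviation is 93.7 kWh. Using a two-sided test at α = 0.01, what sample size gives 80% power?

114

For a one-sample z-test, n = ((z_{α/2} + z_β)·σ/δ)².
z_{α/2} = 2.576 (two-sided α = 0.01); z_β = 0.842 (power 80% → β = 0.2).
n = (3.418 × 93.7 / 30.1)² = 113.21
Round up: n = 114.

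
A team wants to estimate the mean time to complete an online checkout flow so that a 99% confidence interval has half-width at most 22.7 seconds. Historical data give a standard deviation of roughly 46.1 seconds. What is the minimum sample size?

28

For a mean, the margin of error is E = z·σ/√n, so n = (zσ/E)².
At 99% confidence, z = 2.576.
n = (2.576 × 46.1 / 22.7)² = 27.37
Round up: n = 28.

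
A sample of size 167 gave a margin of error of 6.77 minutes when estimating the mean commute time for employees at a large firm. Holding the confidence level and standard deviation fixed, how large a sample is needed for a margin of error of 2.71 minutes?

Margin of error scales as 1/√n, so n₂ = n₁·(E₁/E₂)².
n₂ = 167 × (6.77/2.71)² = 167 × 6.241 = 1042.25
Round up: n₂ = 1043.

1043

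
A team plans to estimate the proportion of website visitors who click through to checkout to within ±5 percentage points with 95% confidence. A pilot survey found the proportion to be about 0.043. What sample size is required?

64

For a proportion with margin E = 0.05 at 95% confidence, z = 1.960.
n = p̂(1−p̂)(z/E)² = 0.043 × 0.957 × (1.960/0.05)² = 63.23
Round up: n = 64.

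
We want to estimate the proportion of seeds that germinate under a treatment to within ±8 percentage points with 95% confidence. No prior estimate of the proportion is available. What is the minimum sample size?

n = 151

For a proportion with margin E = 0.08 at 95% confidence, z = 1.960.
With no prior estimate, use p = 0.5, which maximizes p(1−p) at 0.25.
n = 0.25 × (z/E)² = 0.25 × (1.960/0.08)² = 150.06
Round up: n = 151.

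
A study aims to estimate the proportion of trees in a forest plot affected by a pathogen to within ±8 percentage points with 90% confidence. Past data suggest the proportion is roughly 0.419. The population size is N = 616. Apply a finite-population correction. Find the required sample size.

For a proportion with margin E = 0.08 at 90% confidence, z = 1.645.
n = p̂(1−p̂)(z/E)² = 0.419 × 0.581 × (1.645/0.08)² = 102.93 — call this n₀.
Finite-population correction with N = 616: n = n₀ / (1 + (n₀−1)/N) = 102.93 / 1.165 = 88.35
Round up: n = 89.

89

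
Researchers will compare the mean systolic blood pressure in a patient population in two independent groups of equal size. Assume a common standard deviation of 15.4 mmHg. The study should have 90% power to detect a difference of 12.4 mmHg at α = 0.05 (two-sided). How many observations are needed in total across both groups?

For two equal groups, n per group = 2·((z_{α/2} + z_β)·σ/δ)².
z_{α/2} = 1.960; z_β = 1.282 (power 90%).
n = 2 × (3.242 × 15.4 / 12.4)² = 2 × 16.21 = 32.42
Round up: n = 33 per group.
Total across both groups: 2 × 33 = 66.

66 total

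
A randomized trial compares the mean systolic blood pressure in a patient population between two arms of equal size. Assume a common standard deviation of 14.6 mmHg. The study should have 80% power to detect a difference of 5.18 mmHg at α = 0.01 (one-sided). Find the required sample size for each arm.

For two equal groups, n per group = 2·((z_α + z_β)·σ/δ)².
z_α = 2.326; z_β = 0.842 (power 80%).
n = 2 × (3.168 × 14.6 / 5.18)² = 2 × 79.73 = 159.46
Round up: n = 160 per group.

160 per group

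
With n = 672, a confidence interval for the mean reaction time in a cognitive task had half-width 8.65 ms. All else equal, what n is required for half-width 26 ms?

n = 75

Margin of error scales as 1/√n, so n₂ = n₁·(E₁/E₂)².
n₂ = 672 × (8.65/26)² = 672 × 0.1107 = 74.39
Round up: n₂ = 75.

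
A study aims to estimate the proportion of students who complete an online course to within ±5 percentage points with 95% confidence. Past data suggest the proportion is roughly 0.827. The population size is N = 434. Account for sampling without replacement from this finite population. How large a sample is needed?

For a proportion with margin E = 0.05 at 95% confidence, z = 1.960.
n = p̂(1−p̂)(z/E)² = 0.827 × 0.173 × (1.960/0.05)² = 219.85 — call this n₀.
Finite-population correction with N = 434: n = n₀ / (1 + (n₀−1)/N) = 219.85 / 1.504 = 146.18
Round up: n = 147.

147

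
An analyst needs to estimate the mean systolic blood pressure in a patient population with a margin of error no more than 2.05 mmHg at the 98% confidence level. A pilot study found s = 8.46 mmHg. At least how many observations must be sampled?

For a mean, the margin of error is E = z·σ/√n, so n = (zσ/E)².
At 98% confidence, z = 2.326.
n = (2.326 × 8.46 / 2.05)² = 92.14
Round up: n = 93.

n = 93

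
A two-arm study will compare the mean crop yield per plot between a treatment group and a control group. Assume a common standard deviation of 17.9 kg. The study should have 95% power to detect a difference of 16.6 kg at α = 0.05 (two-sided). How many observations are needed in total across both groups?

For two equal groups, n per group = 2·((z_{α/2} + z_β)·σ/δ)².
z_{α/2} = 1.960; z_β = 1.645 (power 95%).
n = 2 × (3.605 × 17.9 / 16.6)² = 2 × 15.11 = 30.22
Round up: n = 31 per group.
Total across both groups: 2 × 31 = 62.

62 total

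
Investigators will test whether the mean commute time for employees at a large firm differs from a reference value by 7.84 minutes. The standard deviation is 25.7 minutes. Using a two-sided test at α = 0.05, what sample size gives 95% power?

140

For a one-sample z-test, n = ((z_{α/2} + z_β)·σ/δ)².
z_{α/2} = 1.960 (two-sided α = 0.05); z_β = 1.645 (power 95% → β = 0.05).
n = (3.605 × 25.7 / 7.84)² = 139.65
Round up: n = 140.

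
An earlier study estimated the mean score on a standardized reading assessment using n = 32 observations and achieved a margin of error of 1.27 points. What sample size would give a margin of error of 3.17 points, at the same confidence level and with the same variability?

Margin of error scales as 1/√n, so n₂ = n₁·(E₁/E₂)².
n₂ = 32 × (1.27/3.17)² = 32 × 0.1605 = 5.14
Round up: n₂ = 6.

n = 6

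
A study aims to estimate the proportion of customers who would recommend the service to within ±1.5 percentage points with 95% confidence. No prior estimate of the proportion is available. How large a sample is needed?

For a proportion with margin E = 0.015 at 95% confidence, z = 1.960.
With no prior estimate, use p = 0.5, which maximizes p(1−p) at 0.25.
n = 0.25 × (z/E)² = 0.25 × (1.960/0.015)² = 4268.44
Round up: n = 4269.

4269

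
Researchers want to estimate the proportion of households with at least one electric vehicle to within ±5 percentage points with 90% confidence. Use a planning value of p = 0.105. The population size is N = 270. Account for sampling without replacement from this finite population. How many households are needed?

For a proportion with margin E = 0.05 at 90% confidence, z = 1.645.
n = p̂(1−p̂)(z/E)² = 0.105 × 0.895 × (1.645/0.05)² = 101.72 — call this n₀.
Finite-population correction with N = 270: n = n₀ / (1 + (n₀−1)/N) = 101.72 / 1.373 = 74.09
Round up: n = 75.

75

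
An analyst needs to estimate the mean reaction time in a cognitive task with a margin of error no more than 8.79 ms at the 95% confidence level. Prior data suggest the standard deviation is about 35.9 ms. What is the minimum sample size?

For a mean, the margin of error is E = z·σ/√n, so n = (zσ/E)².
At 95% confidence, z = 1.960.
n = (1.960 × 35.9 / 8.79)² = 64.08
Round up: n = 65.

n = 65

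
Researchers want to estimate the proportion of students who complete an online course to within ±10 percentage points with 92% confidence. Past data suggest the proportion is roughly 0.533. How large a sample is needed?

For a proportion with margin E = 0.1 at 92% confidence, z = 1.751.
n = p̂(1−p̂)(z/E)² = 0.533 × 0.467 × (1.751/0.1)² = 76.32
Round up: n = 77.

77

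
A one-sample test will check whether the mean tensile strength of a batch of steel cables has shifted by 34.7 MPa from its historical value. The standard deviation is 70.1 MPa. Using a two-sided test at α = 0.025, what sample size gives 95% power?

For a one-sample z-test, n = ((z_{α/2} + z_β)·σ/δ)².
z_{α/2} = 2.241 (two-sided α = 0.025); z_β = 1.645 (power 95% → β = 0.05).
n = (3.886 × 70.1 / 34.7)² = 61.63
Round up: n = 62.

62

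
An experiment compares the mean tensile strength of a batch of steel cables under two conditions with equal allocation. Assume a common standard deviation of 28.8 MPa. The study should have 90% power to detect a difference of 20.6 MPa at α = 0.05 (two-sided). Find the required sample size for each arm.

42 per group

For two equal groups, n per group = 2·((z_{α/2} + z_β)·σ/δ)².
z_{α/2} = 1.960; z_β = 1.282 (power 90%).
n = 2 × (3.242 × 28.8 / 20.6)² = 2 × 20.54 = 41.08
Round up: n = 42 per group.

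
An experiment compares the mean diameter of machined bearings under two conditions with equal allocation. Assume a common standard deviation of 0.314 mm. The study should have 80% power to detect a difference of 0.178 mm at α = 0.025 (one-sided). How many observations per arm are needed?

For two equal groups, n per group = 2·((z_α + z_β)·σ/δ)².
z_α = 1.960; z_β = 0.842 (power 80%).
n = 2 × (2.802 × 0.314 / 0.178)² = 2 × 24.43 = 48.86
Round up: n = 49 per group.

49 per group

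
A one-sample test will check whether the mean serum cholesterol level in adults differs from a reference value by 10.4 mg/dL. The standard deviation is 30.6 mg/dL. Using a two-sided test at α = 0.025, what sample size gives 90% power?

108

For a one-sample z-test, n = ((z_{α/2} + z_β)·σ/δ)².
z_{α/2} = 2.241 (two-sided α = 0.025); z_β = 1.282 (power 90% → β = 0.1).
n = (3.523 × 30.6 / 10.4)² = 107.45
Round up: n = 108.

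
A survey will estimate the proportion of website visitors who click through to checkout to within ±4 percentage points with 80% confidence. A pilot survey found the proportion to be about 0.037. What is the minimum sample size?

For a proportion with margin E = 0.04 at 80% confidence, z = 1.282.
n = p̂(1−p̂)(z/E)² = 0.037 × 0.963 × (1.282/0.04)² = 36.60
Round up: n = 37.

n = 37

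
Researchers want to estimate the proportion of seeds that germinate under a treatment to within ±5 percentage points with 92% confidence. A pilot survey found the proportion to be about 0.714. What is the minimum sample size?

For a proportion with margin E = 0.05 at 92% confidence, z = 1.751.
n = p̂(1−p̂)(z/E)² = 0.714 × 0.286 × (1.751/0.05)² = 250.44
Round up: n = 251.

251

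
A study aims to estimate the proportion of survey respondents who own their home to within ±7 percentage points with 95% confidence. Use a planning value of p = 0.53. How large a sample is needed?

196

For a proportion with margin E = 0.07 at 95% confidence, z = 1.960.
n = p̂(1−p̂)(z/E)² = 0.53 × 0.47 × (1.960/0.07)² = 195.29
Round up: n = 196.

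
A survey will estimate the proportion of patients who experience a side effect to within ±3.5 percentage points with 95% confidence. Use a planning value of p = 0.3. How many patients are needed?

For a proportion with margin E = 0.035 at 95% confidence, z = 1.960.
n = p̂(1−p̂)(z/E)² = 0.3 × 0.7 × (1.960/0.035)² = 658.56
Round up: n = 659.

659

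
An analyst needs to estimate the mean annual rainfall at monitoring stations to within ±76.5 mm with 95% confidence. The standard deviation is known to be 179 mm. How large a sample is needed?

22

For a mean, the margin of error is E = z·σ/√n, so n = (zσ/E)².
At 95% confidence, z = 1.960.
n = (1.960 × 179 / 76.5)² = 21.03
Round up: n = 22.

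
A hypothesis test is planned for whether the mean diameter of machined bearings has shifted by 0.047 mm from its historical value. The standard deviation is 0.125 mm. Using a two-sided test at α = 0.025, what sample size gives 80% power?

68

For a one-sample z-test, n = ((z_{α/2} + z_β)·σ/δ)².
z_{α/2} = 2.241 (two-sided α = 0.025); z_β = 0.842 (power 80% → β = 0.2).
n = (3.083 × 0.125 / 0.047)² = 67.23
Round up: n = 68.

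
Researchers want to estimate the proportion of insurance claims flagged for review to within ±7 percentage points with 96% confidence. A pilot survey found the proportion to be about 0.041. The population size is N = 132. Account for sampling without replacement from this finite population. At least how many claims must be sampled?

For a proportion with margin E = 0.07 at 96% confidence, z = 2.054.
n = p̂(1−p̂)(z/E)² = 0.041 × 0.959 × (2.054/0.07)² = 33.85 — call this n₀.
Finite-population correction with N = 132: n = n₀ / (1 + (n₀−1)/N) = 33.85 / 1.249 = 27.10
Round up: n = 28.

n = 28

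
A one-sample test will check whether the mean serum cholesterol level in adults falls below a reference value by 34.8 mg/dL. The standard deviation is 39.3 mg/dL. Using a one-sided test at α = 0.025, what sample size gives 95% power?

n = 17

For a one-sample z-test, n = ((z_α + z_β)·σ/δ)².
z_α = 1.960 (one-sided α = 0.025); z_β = 1.645 (power 95% → β = 0.05).
n = (3.605 × 39.3 / 34.8)² = 16.57
Round up: n = 17.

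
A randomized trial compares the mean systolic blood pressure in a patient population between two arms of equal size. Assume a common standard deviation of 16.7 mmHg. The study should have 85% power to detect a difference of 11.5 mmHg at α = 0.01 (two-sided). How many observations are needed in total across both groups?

112 total

For two equal groups, n per group = 2·((z_{α/2} + z_β)·σ/δ)².
z_{α/2} = 2.576; z_β = 1.036 (power 85%).
n = 2 × (3.612 × 16.7 / 11.5)² = 2 × 27.51 = 55.02
Round up: n = 56 per group.
Total across both groups: 2 × 56 = 112.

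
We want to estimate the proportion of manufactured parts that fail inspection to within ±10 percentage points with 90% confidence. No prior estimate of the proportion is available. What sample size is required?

For a proportion with margin E = 0.1 at 90% confidence, z = 1.645.
With no prior estimate, use p = 0.5, which maximizes p(1−p) at 0.25.
n = 0.25 × (z/E)² = 0.25 × (1.645/0.1)² = 67.65
Round up: n = 68.

68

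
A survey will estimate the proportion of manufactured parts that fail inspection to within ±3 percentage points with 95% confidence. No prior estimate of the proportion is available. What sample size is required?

For a proportion with margin E = 0.03 at 95% confidence, z = 1.960.
With no prior estimate, use p = 0.5, which maximizes p(1−p) at 0.25.
n = 0.25 × (z/E)² = 0.25 × (1.960/0.03)² = 1067.11
Round up: n = 1068.

1068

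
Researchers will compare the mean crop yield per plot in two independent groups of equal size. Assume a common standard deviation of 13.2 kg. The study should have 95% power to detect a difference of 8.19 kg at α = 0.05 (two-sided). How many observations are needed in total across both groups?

136 total

For two equal groups, n per group = 2·((z_{α/2} + z_β)·σ/δ)².
z_{α/2} = 1.960; z_β = 1.645 (power 95%).
n = 2 × (3.605 × 13.2 / 8.19)² = 2 × 33.76 = 67.52
Round up: n = 68 per group.
Total across both groups: 2 × 68 = 136.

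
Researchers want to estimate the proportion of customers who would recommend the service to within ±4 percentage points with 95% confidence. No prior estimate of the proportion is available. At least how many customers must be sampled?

For a proportion with margin E = 0.04 at 95% confidence, z = 1.960.
With no prior estimate, use p = 0.5, which maximizes p(1−p) at 0.25.
n = 0.25 × (z/E)² = 0.25 × (1.960/0.04)² = 600.25
Round up: n = 601.

601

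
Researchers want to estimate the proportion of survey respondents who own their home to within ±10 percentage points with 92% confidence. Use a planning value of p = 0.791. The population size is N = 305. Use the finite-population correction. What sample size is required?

For a proportion with margin E = 0.1 at 92% confidence, z = 1.751.
n = p̂(1−p̂)(z/E)² = 0.791 × 0.209 × (1.751/0.1)² = 50.69 — call this n₀.
Finite-population correction with N = 305: n = n₀ / (1 + (n₀−1)/N) = 50.69 / 1.163 = 43.59
Round up: n = 44.

44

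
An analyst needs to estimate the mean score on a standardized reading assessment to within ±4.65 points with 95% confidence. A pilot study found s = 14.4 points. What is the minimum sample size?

37

For a mean, the margin of error is E = z·σ/√n, so n = (zσ/E)².
At 95% confidence, z = 1.960.
n = (1.960 × 14.4 / 4.65)² = 36.84
Round up: n = 37.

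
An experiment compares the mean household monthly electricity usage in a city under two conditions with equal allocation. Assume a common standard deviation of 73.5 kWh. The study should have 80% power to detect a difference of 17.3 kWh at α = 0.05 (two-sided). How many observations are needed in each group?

284 per group

For two equal groups, n per group = 2·((z_{α/2} + z_β)·σ/δ)².
z_{α/2} = 1.960; z_β = 0.842 (power 80%).
n = 2 × (2.802 × 73.5 / 17.3)² = 2 × 141.72 = 283.44
Round up: n = 284 per group.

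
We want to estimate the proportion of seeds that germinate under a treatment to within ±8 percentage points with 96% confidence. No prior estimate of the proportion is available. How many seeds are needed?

For a proportion with margin E = 0.08 at 96% confidence, z = 2.054.
With no prior estimate, use p = 0.5, which maximizes p(1−p) at 0.25.
n = 0.25 × (z/E)² = 0.25 × (2.054/0.08)² = 164.80
Round up: n = 165.

165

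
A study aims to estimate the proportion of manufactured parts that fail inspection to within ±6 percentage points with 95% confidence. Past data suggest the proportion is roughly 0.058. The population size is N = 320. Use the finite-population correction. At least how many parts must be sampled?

50

For a proportion with margin E = 0.06 at 95% confidence, z = 1.960.
n = p̂(1−p̂)(z/E)² = 0.058 × 0.942 × (1.960/0.06)² = 58.30 — call this n₀.
Finite-population correction with N = 320: n = n₀ / (1 + (n₀−1)/N) = 58.30 / 1.179 = 49.45
Round up: n = 50.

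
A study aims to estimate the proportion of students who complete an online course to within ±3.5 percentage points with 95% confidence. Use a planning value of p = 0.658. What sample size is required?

n = 706

For a proportion with margin E = 0.035 at 95% confidence, z = 1.960.
n = p̂(1−p̂)(z/E)² = 0.658 × 0.342 × (1.960/0.035)² = 705.71
Round up: n = 706.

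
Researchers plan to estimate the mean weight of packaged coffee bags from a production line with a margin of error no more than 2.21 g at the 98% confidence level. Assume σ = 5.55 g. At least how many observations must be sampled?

35

For a mean, the margin of error is E = z·σ/√n, so n = (zσ/E)².
At 98% confidence, z = 2.326.
n = (2.326 × 5.55 / 2.21)² = 34.12
Round up: n = 35.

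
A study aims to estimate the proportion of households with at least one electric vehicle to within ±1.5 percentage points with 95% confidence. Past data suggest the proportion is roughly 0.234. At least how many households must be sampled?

For a proportion with margin E = 0.015 at 95% confidence, z = 1.960.
n = p̂(1−p̂)(z/E)² = 0.234 × 0.766 × (1.960/0.015)² = 3060.37
Round up: n = 3061.

n = 3061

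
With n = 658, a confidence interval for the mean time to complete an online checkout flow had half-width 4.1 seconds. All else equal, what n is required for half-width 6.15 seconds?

n = 293

Margin of error scales as 1/√n, so n₂ = n₁·(E₁/E₂)².
n₂ = 658 × (4.1/6.15)² = 658 × 0.4444 = 292.42
Round up: n₂ = 293.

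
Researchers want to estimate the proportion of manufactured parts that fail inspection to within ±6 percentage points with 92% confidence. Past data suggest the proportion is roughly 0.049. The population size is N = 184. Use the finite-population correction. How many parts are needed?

33

For a proportion with margin E = 0.06 at 92% confidence, z = 1.751.
n = p̂(1−p̂)(z/E)² = 0.049 × 0.951 × (1.751/0.06)² = 39.69 — call this n₀.
Finite-population correction with N = 184: n = n₀ / (1 + (n₀−1)/N) = 39.69 / 1.21 = 32.80
Round up: n = 33.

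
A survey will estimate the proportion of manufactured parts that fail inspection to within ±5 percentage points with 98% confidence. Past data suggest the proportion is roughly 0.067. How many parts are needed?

136

For a proportion with margin E = 0.05 at 98% confidence, z = 2.326.
n = p̂(1−p̂)(z/E)² = 0.067 × 0.933 × (2.326/0.05)² = 135.28
Round up: n = 136.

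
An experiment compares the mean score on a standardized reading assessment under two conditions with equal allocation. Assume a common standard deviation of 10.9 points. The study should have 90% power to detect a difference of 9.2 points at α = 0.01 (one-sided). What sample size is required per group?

37 per group

For two equal groups, n per group = 2·((z_α + z_β)·σ/δ)².
z_α = 2.326; z_β = 1.282 (power 90%).
n = 2 × (3.608 × 10.9 / 9.2)² = 2 × 18.27 = 36.54
Round up: n = 37 per group.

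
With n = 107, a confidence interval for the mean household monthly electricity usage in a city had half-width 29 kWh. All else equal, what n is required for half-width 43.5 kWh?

48

Margin of error scales as 1/√n, so n₂ = n₁·(E₁/E₂)².
n₂ = 107 × (29/43.5)² = 107 × 0.4444 = 47.55
Round up: n₂ = 48.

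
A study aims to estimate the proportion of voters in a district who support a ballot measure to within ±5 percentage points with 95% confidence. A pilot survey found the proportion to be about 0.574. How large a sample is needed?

n = 376

For a proportion with margin E = 0.05 at 95% confidence, z = 1.960.
n = p̂(1−p̂)(z/E)² = 0.574 × 0.426 × (1.960/0.05)² = 375.75
Round up: n = 376.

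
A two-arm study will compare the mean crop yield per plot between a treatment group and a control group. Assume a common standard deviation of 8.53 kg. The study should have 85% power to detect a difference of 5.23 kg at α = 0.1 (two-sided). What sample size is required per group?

39 per group

For two equal groups, n per group = 2·((z_{α/2} + z_β)·σ/δ)².
z_{α/2} = 1.645; z_β = 1.036 (power 85%).
n = 2 × (2.681 × 8.53 / 5.23)² = 2 × 19.12 = 38.24
Round up: n = 39 per group.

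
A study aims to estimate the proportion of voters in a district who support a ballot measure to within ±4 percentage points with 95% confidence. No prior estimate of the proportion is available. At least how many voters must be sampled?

601

For a proportion with margin E = 0.04 at 95% confidence, z = 1.960.
With no prior estimate, use p = 0.5, which maximizes p(1−p) at 0.25.
n = 0.25 × (z/E)² = 0.25 × (1.960/0.04)² = 600.25
Round up: n = 601.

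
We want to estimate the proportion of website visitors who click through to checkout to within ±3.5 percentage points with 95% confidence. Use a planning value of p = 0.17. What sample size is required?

For a proportion with margin E = 0.035 at 95% confidence, z = 1.960.
n = p̂(1−p̂)(z/E)² = 0.17 × 0.83 × (1.960/0.035)² = 442.49
Round up: n = 443.

n = 443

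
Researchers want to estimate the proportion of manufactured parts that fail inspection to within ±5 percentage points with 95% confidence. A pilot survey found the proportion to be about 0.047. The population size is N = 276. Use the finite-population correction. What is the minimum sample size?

n = 56

For a proportion with margin E = 0.05 at 95% confidence, z = 1.960.
n = p̂(1−p̂)(z/E)² = 0.047 × 0.953 × (1.960/0.05)² = 68.83 — call this n₀.
Finite-population correction with N = 276: n = n₀ / (1 + (n₀−1)/N) = 68.83 / 1.246 = 55.24
Round up: n = 56.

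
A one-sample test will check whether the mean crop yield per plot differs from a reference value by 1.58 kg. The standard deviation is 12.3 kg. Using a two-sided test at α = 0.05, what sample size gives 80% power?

For a one-sample z-test, n = ((z_{α/2} + z_β)·σ/δ)².
z_{α/2} = 1.960 (two-sided α = 0.05); z_β = 0.842 (power 80% → β = 0.2).
n = (2.802 × 12.3 / 1.58)² = 475.81
Round up: n = 476.

476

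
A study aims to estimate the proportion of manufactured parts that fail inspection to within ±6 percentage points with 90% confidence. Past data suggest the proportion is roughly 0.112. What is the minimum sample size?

For a proportion with margin E = 0.06 at 90% confidence, z = 1.645.
n = p̂(1−p̂)(z/E)² = 0.112 × 0.888 × (1.645/0.06)² = 74.76
Round up: n = 75.

n = 75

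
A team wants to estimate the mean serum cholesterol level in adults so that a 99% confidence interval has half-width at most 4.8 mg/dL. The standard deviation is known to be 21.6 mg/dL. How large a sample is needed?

For a mean, the margin of error is E = z·σ/√n, so n = (zσ/E)².
At 99% confidence, z = 2.576.
n = (2.576 × 21.6 / 4.8)² = 134.37
Round up: n = 135.

n = 135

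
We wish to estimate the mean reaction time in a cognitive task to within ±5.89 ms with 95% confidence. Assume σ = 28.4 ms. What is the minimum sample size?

For a mean, the margin of error is E = z·σ/√n, so n = (zσ/E)².
At 95% confidence, z = 1.960.
n = (1.960 × 28.4 / 5.89)² = 89.31
Round up: n = 90.

n = 90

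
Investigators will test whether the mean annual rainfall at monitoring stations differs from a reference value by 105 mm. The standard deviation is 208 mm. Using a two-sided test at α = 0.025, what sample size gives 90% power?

For a one-sample z-test, n = ((z_{α/2} + z_β)·σ/δ)².
z_{α/2} = 2.241 (two-sided α = 0.025); z_β = 1.282 (power 90% → β = 0.1).
n = (3.523 × 208 / 105)² = 48.70
Round up: n = 49.

n = 49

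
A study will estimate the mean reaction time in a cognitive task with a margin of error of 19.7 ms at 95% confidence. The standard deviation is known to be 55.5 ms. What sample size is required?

n = 31

For a mean, the margin of error is E = z·σ/√n, so n = (zσ/E)².
At 95% confidence, z = 1.960.
n = (1.960 × 55.5 / 19.7)² = 30.49
Round up: n = 31.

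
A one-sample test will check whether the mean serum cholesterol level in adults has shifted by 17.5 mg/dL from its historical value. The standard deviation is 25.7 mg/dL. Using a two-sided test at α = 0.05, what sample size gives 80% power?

For a one-sample z-test, n = ((z_{α/2} + z_β)·σ/δ)².
z_{α/2} = 1.960 (two-sided α = 0.05); z_β = 0.842 (power 80% → β = 0.2).
n = (2.802 × 25.7 / 17.5)² = 16.93
Round up: n = 17.

17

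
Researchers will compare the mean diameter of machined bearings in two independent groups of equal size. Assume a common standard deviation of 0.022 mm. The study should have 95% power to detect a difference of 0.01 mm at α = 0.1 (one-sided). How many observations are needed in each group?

For two equal groups, n per group = 2·((z_α + z_β)·σ/δ)².
z_α = 1.282; z_β = 1.645 (power 95%).
n = 2 × (2.927 × 0.022 / 0.01)² = 2 × 41.47 = 82.94
Round up: n = 83 per group.

83 per group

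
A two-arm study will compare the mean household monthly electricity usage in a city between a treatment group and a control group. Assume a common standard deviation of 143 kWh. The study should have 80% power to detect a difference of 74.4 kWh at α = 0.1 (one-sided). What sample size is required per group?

For two equal groups, n per group = 2·((z_α + z_β)·σ/δ)².
z_α = 1.282; z_β = 0.842 (power 80%).
n = 2 × (2.124 × 143 / 74.4)² = 2 × 16.67 = 33.34
Round up: n = 34 per group.

34 per group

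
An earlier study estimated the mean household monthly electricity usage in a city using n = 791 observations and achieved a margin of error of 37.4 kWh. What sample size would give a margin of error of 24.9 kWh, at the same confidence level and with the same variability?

Margin of error scales as 1/√n, so n₂ = n₁·(E₁/E₂)².
n₂ = 791 × (37.4/24.9)² = 791 × 2.256 = 1784.50
Round up: n₂ = 1785.

1785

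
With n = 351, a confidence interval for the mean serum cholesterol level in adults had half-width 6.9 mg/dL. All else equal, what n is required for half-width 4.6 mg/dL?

790

Margin of error scales as 1/√n, so n₂ = n₁·(E₁/E₂)².
n₂ = 351 × (6.9/4.6)² = 351 × 2.25 = 789.75
Round up: n₂ = 790.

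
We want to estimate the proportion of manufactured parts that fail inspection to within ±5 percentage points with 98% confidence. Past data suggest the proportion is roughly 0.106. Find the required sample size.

For a proportion with margin E = 0.05 at 98% confidence, z = 2.326.
n = p̂(1−p̂)(z/E)² = 0.106 × 0.894 × (2.326/0.05)² = 205.08
Round up: n = 206.

n = 206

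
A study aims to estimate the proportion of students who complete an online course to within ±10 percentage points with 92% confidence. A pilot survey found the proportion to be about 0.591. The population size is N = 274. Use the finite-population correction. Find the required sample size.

For a proportion with margin E = 0.1 at 92% confidence, z = 1.751.
n = p̂(1−p̂)(z/E)² = 0.591 × 0.409 × (1.751/0.1)² = 74.11 — call this n₀.
Finite-population correction with N = 274: n = n₀ / (1 + (n₀−1)/N) = 74.11 / 1.267 = 58.49
Round up: n = 59.

59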